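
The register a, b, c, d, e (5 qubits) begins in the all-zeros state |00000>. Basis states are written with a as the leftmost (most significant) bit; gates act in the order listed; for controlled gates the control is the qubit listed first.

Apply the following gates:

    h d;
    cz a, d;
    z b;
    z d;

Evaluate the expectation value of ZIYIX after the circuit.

In the final state, ZIYIX has expectation 0.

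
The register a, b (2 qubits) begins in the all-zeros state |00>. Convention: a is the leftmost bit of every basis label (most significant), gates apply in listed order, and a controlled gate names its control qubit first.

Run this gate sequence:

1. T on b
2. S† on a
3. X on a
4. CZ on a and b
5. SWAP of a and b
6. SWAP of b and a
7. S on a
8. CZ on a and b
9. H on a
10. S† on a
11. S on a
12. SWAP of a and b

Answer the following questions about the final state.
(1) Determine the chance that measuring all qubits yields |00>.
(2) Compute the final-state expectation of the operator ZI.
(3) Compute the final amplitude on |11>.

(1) The probability of measuring |00> is 1/2.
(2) The expectation value of ZI is 1.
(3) |11> carries amplitude 0 in the final state.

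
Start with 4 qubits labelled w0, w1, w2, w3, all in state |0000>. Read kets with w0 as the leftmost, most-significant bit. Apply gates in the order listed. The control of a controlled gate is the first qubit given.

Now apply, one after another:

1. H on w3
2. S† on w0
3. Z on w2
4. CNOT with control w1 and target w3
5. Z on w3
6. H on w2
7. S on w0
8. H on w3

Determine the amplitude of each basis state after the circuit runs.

After the circuit, the state carries amplitude sqrt(2)/2 on |0001>, sqrt(2)/2 on |0011>, and 0 on every other basis state.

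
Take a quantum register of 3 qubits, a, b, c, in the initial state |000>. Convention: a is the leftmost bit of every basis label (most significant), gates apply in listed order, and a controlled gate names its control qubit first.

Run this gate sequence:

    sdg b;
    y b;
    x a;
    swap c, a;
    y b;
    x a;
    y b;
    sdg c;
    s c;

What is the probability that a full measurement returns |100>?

Outcome |100> occurs with probability 0.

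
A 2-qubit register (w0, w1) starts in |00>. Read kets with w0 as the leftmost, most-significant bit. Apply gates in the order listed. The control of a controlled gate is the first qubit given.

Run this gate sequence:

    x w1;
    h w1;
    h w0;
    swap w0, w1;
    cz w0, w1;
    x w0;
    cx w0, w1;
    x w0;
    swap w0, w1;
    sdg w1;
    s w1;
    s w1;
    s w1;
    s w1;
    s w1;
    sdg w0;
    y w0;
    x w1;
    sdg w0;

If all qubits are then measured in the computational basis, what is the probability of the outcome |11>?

A full measurement returns |11> with probability 1/4. Key observation: gates 11-14 undo each other exactly, leaving only the rest of the circuit to track.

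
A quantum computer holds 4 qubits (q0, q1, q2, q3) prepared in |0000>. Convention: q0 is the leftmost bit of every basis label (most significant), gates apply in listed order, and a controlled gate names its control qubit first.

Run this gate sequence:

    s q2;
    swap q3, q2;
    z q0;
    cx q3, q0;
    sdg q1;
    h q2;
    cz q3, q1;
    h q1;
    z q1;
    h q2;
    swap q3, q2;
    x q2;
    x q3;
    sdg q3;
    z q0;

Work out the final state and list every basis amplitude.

The final amplitudes are -sqrt(2)*I/2 on |0011>, sqrt(2)*I/2 on |0111>, and 0 on every other basis state.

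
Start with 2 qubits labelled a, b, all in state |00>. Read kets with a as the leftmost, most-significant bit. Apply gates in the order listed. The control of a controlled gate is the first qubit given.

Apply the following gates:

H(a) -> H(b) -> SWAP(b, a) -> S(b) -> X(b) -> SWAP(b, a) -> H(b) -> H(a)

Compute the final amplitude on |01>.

The final state's coefficient on |01> equals 0.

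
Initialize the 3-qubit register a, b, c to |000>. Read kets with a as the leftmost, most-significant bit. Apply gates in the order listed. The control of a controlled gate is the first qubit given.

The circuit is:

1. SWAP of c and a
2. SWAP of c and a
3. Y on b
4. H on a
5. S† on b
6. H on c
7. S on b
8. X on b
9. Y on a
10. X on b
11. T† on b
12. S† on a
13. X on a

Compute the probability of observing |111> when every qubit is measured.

The probability of measuring |111> is 1/4.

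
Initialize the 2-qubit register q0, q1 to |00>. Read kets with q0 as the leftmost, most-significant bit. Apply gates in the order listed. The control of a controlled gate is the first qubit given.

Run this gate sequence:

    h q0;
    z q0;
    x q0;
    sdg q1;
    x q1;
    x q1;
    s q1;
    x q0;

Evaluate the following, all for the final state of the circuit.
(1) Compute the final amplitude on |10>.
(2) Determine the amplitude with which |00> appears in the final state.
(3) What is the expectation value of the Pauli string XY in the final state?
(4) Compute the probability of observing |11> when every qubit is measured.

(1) The amplitude on |10> is -sqrt(2)/2.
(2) The final state's coefficient on |00> equals sqrt(2)/2.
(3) The observable XY averages to 0.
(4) Outcome |11> occurs with probability 0.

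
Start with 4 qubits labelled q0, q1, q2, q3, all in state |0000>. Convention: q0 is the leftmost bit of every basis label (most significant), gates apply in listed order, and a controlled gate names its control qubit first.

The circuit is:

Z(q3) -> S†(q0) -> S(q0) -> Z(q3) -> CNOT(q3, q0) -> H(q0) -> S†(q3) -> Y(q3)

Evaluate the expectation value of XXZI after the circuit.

The expectation value of XXZI is 0. Key observation: gates 1-4 undo each other exactly, leaving only the rest of the circuit to track.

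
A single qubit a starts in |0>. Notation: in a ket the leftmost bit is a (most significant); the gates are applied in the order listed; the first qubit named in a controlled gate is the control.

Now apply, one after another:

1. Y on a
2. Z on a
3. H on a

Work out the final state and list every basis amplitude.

The resulting statevector has amplitude -sqrt(2)*I/2 on |0>, sqrt(2)*I/2 on |1>.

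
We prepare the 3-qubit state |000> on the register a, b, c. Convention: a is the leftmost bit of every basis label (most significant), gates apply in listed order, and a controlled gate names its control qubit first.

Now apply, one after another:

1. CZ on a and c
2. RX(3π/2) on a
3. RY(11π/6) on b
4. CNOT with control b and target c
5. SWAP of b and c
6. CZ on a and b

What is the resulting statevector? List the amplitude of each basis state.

The final amplitudes are 1/4 + sqrt(3)/4 on |000>, 0 on |001>, 0 on |010>, 1/4 - sqrt(3)/4 on |011>, I*(1 + sqrt(3))/4 on |100>, 0 on |101>, 0 on |110>, I*(-1 + sqrt(3))/4 on |111>.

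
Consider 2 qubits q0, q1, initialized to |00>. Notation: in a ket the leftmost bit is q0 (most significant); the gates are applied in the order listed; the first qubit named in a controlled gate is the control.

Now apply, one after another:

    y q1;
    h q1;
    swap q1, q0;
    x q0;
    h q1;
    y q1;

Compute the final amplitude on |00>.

|00> carries amplitude -1/2 in the final state.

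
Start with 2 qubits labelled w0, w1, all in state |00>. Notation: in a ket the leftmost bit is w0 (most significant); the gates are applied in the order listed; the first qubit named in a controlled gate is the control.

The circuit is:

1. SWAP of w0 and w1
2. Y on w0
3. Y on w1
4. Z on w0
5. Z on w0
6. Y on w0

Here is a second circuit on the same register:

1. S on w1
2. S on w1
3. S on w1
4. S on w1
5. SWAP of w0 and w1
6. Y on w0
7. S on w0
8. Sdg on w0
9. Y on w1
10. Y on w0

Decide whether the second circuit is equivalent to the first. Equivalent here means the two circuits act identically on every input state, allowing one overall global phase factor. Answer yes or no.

Yes, they are equivalent — the unitaries differ by at most a global phase.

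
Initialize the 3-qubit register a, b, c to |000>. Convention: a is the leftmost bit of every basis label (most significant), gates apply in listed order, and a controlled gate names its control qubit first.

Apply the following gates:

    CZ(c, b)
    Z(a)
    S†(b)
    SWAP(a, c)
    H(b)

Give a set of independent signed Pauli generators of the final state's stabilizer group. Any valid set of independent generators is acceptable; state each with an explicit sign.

The stabilizer group can be generated by +IXI, +ZII, +IIZ, among other valid generating sets.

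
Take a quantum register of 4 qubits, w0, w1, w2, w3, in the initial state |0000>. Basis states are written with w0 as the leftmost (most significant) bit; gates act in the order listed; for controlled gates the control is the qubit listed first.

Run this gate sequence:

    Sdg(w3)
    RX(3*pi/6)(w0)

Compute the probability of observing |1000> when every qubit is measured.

The probability of measuring |1000> is 1/2.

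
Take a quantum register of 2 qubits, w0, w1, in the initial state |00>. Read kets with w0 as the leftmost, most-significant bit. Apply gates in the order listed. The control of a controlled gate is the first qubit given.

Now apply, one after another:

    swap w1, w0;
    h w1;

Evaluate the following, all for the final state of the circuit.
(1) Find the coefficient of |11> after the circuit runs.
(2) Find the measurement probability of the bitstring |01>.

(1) |11> carries amplitude 0 in the final state.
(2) A full measurement returns |01> with probability 1/2.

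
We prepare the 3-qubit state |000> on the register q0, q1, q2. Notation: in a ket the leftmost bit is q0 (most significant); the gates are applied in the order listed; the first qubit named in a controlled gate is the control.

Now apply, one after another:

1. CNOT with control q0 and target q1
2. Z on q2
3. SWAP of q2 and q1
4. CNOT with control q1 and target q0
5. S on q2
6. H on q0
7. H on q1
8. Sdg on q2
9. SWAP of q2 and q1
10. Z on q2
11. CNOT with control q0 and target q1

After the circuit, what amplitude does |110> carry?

The final state's coefficient on |110> equals 1/2.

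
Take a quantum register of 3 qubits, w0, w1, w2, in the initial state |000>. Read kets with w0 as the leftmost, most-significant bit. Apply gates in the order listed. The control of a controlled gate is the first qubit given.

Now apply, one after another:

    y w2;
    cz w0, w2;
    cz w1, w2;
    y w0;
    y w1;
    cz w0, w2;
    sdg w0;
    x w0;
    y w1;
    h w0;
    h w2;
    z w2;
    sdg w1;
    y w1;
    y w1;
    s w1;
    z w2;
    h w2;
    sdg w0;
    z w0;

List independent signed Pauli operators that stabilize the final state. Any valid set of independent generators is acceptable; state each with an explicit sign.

The stabilizer group can be generated by +YII, +IZI, -IIZ, among other valid generating sets. Key observation: gates 11-18 undo each other exactly, leaving only the rest of the circuit to track.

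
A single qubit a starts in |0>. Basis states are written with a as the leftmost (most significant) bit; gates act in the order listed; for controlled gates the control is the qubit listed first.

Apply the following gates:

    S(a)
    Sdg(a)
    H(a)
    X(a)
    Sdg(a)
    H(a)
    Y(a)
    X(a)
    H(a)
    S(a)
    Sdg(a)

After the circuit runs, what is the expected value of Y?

The observable Y averages to 1.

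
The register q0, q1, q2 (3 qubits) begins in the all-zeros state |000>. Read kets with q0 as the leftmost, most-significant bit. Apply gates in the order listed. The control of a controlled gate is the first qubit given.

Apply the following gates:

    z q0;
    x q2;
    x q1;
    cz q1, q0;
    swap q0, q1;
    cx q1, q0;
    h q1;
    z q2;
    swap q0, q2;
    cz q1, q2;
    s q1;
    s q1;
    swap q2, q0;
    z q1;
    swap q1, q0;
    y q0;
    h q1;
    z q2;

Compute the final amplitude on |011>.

The final state's coefficient on |011> equals -I/2.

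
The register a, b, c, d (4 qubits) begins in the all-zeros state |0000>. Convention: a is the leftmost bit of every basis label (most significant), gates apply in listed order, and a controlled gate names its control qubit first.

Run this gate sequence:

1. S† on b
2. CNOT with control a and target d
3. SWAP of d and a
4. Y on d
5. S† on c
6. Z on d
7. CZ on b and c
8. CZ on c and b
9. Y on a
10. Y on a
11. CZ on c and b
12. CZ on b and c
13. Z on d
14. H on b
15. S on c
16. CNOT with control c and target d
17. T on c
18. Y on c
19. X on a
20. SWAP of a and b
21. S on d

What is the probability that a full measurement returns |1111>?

Outcome |1111> occurs with probability 1/2. Key observation: gates 6-13 undo each other exactly, leaving only the rest of the circuit to track.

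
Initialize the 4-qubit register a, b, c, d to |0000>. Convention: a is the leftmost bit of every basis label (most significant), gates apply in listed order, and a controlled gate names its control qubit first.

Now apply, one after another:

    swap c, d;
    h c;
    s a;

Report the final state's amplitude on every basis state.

After the circuit, the state carries amplitude sqrt(2)/2 on |0000>, sqrt(2)/2 on |0010>, and 0 on every other basis state.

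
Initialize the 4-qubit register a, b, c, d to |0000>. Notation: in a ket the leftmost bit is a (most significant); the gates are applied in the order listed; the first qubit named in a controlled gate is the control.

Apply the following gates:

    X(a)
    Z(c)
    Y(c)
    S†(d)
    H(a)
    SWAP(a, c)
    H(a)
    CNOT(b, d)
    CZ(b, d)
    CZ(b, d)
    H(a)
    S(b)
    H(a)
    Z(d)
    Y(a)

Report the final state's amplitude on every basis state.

The final amplitudes are -1/2 on |0000>, 1/2 on |0010>, -1/2 on |1000>, 1/2 on |1010>, and 0 on every other basis state. Key observation: steps 9-10 multiply out to the identity, so the circuit reduces to the remaining gates.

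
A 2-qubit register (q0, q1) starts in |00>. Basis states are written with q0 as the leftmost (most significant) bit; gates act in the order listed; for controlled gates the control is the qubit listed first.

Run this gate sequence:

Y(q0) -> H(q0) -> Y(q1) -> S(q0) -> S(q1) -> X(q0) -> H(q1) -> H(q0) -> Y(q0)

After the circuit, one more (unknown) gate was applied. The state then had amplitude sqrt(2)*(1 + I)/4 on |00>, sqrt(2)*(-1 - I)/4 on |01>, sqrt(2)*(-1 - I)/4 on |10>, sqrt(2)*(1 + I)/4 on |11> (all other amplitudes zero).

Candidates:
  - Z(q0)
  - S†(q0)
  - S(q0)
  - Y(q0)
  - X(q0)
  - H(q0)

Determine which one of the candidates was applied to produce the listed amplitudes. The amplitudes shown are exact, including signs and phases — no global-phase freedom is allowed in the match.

The applied gate was S†(q0).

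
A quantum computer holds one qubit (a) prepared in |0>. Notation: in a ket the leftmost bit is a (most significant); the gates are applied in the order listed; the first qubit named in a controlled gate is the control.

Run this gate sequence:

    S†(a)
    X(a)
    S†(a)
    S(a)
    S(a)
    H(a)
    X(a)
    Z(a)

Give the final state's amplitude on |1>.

|1> carries amplitude -sqrt(2)*I/2 in the final state.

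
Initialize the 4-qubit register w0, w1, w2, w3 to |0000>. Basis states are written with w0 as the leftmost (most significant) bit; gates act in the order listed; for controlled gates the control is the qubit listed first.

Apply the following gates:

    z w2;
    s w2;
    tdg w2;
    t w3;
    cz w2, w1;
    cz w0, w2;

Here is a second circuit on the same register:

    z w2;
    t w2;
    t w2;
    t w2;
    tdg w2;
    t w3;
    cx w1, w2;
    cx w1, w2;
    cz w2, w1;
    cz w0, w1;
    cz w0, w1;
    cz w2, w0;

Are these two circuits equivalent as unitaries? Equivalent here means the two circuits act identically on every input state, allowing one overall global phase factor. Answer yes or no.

No: there is an input state on which the two circuits produce genuinely different outputs (not merely differing by a phase).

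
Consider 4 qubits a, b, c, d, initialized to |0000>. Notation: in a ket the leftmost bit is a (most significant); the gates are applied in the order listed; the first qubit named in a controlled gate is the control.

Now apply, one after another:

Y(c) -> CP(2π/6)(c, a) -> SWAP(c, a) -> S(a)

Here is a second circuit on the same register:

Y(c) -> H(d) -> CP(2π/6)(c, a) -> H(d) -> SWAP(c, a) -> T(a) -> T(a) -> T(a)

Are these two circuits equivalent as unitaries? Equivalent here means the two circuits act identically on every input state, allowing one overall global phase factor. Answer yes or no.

No, they are not equivalent — no single phase factor reconciles the two unitaries.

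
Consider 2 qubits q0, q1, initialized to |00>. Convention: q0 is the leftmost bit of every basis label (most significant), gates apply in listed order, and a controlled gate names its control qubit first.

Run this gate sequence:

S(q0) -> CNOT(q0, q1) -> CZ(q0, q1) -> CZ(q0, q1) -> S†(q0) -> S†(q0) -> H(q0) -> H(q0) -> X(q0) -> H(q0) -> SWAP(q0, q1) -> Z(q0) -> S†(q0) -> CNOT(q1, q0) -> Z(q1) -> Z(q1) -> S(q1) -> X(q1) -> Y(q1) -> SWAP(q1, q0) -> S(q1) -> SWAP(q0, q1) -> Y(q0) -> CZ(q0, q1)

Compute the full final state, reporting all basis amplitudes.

The resulting statevector has amplitude 0 on |00>, sqrt(2)/2 on |01>, sqrt(2)/2 on |10>, 0 on |11>.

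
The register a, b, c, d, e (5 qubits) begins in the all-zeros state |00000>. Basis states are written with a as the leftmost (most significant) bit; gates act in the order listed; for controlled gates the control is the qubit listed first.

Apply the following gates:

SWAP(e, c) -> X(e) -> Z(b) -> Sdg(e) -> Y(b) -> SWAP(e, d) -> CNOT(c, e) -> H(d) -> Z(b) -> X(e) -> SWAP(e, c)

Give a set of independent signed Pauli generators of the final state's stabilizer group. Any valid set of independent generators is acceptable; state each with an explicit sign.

One valid set of independent stabilizer generators is -IIIXI, +ZIIII, -IZIII, -IIZII, +IIIIZ (any independent generating set of the same group is equally correct).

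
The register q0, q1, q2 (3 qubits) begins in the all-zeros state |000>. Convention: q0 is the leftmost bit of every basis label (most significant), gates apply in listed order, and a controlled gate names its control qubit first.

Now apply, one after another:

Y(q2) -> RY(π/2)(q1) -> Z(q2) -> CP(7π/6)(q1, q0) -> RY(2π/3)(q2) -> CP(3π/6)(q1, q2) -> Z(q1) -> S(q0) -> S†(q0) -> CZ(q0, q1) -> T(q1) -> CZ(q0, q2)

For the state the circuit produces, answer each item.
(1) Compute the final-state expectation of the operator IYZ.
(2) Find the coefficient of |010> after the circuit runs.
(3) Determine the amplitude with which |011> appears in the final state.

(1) In the final state, IYZ has expectation -sqrt(2)/4.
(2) The amplitude on |010> is -sqrt(6)*exp(3*I*pi/4)/4.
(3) |011> carries amplitude -sqrt(2)*exp(I*pi/4)/4 in the final state.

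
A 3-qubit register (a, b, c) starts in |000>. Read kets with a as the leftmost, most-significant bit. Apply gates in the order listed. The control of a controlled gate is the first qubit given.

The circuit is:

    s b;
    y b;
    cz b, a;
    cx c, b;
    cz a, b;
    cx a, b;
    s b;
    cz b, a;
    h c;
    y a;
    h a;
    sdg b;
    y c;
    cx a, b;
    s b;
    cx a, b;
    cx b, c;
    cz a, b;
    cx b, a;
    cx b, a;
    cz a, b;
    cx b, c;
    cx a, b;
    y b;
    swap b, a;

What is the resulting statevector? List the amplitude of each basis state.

After the circuit, the state carries amplitude I/2 on |000>, -I/2 on |001>, 0 on |010>, 0 on |011>, 0 on |100>, 0 on |101>, 1/2 on |110>, -1/2 on |111>.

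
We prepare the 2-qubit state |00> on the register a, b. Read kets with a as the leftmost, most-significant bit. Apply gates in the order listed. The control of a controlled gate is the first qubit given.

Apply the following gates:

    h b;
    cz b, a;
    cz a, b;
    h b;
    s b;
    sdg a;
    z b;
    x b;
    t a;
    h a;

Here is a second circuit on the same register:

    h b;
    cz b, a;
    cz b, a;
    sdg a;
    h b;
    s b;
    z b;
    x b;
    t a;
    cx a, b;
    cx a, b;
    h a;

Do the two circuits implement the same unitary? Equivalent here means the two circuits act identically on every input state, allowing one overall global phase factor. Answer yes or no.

Yes — the two circuits implement the same unitary up to a global phase.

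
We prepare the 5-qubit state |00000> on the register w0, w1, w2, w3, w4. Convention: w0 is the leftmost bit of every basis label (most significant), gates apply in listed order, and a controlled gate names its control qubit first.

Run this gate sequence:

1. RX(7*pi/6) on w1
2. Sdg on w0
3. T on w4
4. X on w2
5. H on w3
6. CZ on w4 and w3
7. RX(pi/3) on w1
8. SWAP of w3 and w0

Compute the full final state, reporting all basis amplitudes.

The final amplitudes are -1/2 on |00100>, -I/2 on |01100>, -1/2 on |10100>, -I/2 on |11100>, and 0 on every other basis state.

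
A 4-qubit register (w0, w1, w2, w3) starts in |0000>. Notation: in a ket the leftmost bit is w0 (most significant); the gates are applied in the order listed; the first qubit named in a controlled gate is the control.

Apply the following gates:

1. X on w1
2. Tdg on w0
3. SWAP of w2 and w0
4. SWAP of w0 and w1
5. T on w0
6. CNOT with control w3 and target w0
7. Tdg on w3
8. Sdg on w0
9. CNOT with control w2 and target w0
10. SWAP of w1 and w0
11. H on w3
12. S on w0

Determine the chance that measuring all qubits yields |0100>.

A full measurement returns |0100> with probability 1/2.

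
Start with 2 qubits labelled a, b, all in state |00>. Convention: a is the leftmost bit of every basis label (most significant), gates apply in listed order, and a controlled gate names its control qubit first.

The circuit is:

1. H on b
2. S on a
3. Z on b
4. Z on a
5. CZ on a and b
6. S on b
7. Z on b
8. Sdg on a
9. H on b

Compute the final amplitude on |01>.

The amplitude on |01> is 1/2 - I/2.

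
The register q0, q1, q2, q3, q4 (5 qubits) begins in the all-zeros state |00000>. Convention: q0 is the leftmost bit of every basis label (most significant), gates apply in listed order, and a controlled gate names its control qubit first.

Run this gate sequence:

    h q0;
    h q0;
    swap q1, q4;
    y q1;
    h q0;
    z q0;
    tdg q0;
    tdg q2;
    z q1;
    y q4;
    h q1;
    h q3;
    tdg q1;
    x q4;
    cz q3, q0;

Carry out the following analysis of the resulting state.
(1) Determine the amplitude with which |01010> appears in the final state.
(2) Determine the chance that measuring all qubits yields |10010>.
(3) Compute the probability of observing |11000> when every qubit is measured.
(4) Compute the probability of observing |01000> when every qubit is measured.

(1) The final state's coefficient on |01010> equals sqrt(2)*exp(3*I*pi/4)/4. Key observation: steps 1-2 multiply out to the identity, so the circuit reduces to the remaining gates.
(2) The probability of measuring |10010> is 1/8.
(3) The probability of measuring |11000> is 1/8.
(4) The probability of measuring |01000> is 1/8.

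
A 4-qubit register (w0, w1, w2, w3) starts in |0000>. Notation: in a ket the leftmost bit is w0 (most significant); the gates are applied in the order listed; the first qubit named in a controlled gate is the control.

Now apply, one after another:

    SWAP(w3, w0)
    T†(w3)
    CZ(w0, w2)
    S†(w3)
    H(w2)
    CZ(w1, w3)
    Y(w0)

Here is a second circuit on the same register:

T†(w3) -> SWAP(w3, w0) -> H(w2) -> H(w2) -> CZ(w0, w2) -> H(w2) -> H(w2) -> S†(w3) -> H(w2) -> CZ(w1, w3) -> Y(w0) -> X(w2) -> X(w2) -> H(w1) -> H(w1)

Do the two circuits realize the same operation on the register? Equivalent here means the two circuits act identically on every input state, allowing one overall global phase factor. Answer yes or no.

No, they are not equivalent — no single phase factor reconciles the two unitaries.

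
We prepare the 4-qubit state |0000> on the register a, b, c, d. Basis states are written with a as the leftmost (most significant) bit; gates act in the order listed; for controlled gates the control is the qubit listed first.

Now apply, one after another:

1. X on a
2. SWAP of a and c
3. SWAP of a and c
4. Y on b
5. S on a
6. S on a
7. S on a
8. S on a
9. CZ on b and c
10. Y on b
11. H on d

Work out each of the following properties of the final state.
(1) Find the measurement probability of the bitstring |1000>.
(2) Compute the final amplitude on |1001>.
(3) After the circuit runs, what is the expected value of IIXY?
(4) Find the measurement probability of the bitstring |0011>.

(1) Outcome |1000> occurs with probability 1/2. Key observation: steps 5-8 multiply out to the identity, so the circuit reduces to the remaining gates.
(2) The amplitude on |1001> is sqrt(2)/2.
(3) The expectation value of IIXY is 0.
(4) The probability of measuring |0011> is 0.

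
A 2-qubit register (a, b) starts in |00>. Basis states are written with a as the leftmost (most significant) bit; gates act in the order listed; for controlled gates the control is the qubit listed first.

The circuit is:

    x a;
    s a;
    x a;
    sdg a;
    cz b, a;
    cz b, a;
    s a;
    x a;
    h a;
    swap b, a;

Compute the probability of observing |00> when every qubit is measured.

A full measurement returns |00> with probability 1/2.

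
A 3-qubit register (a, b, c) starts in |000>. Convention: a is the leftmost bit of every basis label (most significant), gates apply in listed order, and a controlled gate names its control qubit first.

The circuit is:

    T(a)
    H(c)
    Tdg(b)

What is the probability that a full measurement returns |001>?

A full measurement returns |001> with probability 1/2.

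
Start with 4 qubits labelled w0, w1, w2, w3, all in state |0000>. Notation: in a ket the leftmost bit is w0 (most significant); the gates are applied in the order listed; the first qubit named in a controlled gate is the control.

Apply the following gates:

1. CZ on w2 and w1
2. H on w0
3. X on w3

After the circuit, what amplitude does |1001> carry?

The amplitude on |1001> is sqrt(2)/2.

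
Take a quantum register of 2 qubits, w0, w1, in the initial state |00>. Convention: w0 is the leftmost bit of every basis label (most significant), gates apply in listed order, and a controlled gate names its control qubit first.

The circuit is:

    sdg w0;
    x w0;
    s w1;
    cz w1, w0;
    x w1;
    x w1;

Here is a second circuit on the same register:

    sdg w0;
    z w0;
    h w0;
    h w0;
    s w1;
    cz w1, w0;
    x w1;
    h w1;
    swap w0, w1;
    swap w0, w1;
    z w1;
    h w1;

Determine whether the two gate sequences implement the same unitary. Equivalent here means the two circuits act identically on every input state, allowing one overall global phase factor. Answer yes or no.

No — the two circuits implement different unitaries, even allowing a global phase.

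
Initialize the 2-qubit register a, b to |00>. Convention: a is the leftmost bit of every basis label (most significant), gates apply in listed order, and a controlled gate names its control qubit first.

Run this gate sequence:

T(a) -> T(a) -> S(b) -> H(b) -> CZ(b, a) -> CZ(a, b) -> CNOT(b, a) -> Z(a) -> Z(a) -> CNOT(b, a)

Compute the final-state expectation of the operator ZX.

The observable ZX averages to 1. Key observation: gates 7-10 undo each other exactly, leaving only the rest of the circuit to track.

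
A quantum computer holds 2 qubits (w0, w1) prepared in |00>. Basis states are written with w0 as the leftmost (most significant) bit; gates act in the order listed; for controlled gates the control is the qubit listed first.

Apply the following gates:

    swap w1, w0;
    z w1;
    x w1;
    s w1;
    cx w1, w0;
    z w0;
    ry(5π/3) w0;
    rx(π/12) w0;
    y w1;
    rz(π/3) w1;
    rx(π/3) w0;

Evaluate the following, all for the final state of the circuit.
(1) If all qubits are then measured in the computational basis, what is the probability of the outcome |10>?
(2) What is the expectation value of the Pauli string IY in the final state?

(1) The probability of measuring |10> is -sqrt(2)/16 + sqrt(6)/16 + 1/2.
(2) The expectation value of IY is 0.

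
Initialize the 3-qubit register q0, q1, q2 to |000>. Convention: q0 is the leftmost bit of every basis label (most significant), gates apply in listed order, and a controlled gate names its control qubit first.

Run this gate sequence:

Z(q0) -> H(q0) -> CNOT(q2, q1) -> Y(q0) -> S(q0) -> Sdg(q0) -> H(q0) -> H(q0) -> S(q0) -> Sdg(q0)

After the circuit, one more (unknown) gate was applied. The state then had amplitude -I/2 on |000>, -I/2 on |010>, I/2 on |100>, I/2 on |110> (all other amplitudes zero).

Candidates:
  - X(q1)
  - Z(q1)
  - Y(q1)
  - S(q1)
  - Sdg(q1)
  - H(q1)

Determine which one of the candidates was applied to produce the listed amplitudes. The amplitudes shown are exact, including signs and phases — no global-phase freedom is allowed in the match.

The applied gate was H(q1). Key observation: gates 5-10 undo each other exactly, leaving only the rest of the circuit to track.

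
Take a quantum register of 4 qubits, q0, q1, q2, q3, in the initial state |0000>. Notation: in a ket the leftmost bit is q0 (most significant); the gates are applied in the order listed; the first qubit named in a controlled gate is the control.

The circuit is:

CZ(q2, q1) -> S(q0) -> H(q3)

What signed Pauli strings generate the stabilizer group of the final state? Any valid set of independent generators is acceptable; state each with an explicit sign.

The stabilizer group can be generated by +IIIX, +ZIII, +IZII, +IIZI, among other valid generating sets.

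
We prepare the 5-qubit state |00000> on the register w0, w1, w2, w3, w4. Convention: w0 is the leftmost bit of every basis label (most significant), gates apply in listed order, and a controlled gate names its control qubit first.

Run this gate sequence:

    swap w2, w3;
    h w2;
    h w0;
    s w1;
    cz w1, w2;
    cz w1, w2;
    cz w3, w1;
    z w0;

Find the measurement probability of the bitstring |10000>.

The probability of measuring |10000> is 1/4. Key observation: gates 5-6 undo each other exactly, leaving only the rest of the circuit to track.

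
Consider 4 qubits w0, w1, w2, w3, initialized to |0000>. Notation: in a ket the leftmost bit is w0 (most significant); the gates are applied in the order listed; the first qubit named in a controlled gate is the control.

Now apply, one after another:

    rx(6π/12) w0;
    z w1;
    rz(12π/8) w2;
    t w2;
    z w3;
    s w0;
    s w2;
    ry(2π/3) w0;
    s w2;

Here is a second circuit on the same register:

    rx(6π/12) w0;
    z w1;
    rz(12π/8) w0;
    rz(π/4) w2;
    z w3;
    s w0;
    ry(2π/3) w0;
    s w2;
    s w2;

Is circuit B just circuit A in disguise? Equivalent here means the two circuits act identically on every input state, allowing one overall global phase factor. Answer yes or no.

No: there is an input state on which the two circuits produce genuinely different outputs (not merely differing by a phase).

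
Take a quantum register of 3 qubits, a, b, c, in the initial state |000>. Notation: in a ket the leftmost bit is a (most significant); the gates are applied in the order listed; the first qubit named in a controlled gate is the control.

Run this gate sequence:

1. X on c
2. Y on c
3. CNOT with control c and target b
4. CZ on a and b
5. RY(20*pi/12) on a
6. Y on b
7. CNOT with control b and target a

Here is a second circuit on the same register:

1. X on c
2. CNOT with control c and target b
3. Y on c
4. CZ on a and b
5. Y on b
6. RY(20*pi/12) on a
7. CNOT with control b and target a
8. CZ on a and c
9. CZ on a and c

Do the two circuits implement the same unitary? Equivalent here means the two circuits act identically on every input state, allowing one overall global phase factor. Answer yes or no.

No — the two circuits implement different unitaries, even allowing a global phase.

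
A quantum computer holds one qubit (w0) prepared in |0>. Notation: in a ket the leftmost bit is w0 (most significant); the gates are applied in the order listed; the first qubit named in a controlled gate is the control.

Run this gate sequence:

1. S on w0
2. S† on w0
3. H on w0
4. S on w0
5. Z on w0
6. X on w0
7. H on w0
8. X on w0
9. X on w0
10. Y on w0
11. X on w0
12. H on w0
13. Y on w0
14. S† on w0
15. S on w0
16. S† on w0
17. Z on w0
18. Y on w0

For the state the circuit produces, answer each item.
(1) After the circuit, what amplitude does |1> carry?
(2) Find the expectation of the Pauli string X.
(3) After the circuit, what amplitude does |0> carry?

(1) |1> carries amplitude sqrt(2)/2 in the final state.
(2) In the final state, X has expectation -1.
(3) The amplitude on |0> is -sqrt(2)/2.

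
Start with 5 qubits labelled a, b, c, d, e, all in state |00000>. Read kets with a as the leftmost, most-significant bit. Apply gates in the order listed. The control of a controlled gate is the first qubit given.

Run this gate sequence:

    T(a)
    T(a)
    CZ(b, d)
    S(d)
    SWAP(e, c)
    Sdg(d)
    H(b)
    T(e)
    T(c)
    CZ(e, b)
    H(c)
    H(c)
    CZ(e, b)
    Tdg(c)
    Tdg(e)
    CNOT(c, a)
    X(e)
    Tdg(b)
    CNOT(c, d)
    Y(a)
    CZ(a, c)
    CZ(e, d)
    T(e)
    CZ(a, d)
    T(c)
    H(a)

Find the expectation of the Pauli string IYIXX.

The expectation value of IYIXX is 0. Key observation: the block from step 8 through step 15 cancels to the identity and can be dropped.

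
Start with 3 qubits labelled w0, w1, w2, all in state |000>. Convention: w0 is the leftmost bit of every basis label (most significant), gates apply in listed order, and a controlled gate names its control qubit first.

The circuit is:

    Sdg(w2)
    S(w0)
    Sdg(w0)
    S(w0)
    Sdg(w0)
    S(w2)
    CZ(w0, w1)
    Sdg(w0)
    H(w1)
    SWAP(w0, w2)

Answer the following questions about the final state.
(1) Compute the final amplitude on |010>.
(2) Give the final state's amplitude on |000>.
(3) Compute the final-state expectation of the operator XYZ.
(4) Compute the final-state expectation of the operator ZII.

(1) |010> carries amplitude sqrt(2)/2 in the final state. Key observation: the block from step 1 through step 6 cancels to the identity and can be dropped.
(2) The final state's coefficient on |000> equals sqrt(2)/2.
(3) The observable XYZ averages to 0.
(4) In the final state, ZII has expectation 1.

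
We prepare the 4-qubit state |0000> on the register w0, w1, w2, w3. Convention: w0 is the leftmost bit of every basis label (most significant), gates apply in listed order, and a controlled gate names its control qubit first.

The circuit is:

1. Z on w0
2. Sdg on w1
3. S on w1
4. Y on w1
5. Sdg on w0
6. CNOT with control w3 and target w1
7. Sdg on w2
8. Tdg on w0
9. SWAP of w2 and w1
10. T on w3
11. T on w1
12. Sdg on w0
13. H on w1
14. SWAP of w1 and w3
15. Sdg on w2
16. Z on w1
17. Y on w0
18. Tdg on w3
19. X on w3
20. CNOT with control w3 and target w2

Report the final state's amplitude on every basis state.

After the circuit, the state carries amplitude sqrt(2)*I/2 on |1001>, sqrt(2)*exp(I*pi/4)/2 on |1010>, and 0 on every other basis state.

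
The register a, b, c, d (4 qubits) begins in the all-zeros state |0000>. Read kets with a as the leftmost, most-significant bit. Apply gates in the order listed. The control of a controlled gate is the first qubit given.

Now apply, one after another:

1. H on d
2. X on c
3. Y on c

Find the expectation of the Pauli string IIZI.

The observable IIZI averages to 1.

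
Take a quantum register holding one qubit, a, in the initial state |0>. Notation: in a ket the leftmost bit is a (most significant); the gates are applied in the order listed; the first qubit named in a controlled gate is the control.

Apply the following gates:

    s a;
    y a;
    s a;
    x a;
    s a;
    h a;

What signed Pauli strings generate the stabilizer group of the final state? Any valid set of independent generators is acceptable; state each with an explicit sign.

The stabilizer group can be generated by +X, among other valid generating sets.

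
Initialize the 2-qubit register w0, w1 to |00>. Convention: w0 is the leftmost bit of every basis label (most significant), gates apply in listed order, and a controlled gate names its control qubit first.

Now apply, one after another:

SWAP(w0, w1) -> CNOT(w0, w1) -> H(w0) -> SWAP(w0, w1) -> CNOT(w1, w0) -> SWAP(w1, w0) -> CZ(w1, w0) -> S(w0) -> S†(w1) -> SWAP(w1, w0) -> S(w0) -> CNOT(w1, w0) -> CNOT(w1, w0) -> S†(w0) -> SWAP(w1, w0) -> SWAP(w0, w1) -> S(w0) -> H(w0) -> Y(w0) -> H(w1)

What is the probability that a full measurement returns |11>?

A full measurement returns |11> with probability 1/4. Key observation: gates 11-14 undo each other exactly, leaving only the rest of the circuit to track.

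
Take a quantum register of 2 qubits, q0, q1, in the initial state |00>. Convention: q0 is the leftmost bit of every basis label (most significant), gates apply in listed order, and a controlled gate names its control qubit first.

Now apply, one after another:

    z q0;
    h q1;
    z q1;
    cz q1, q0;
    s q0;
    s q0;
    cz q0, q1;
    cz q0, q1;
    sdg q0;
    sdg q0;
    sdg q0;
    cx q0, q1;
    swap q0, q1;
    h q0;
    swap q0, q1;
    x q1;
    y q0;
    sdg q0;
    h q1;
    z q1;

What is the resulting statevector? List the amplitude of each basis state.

The resulting statevector has amplitude 0 on |00>, 0 on |01>, sqrt(2)/2 on |10>, -sqrt(2)/2 on |11>. Key observation: the block from step 5 through step 10 cancels to the identity and can be dropped.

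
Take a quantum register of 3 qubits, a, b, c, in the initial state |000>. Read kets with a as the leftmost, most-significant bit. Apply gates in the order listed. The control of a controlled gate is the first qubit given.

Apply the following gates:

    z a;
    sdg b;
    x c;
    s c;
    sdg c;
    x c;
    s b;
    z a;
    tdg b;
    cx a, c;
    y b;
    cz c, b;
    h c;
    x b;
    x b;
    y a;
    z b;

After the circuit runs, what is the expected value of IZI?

In the final state, IZI has expectation -1.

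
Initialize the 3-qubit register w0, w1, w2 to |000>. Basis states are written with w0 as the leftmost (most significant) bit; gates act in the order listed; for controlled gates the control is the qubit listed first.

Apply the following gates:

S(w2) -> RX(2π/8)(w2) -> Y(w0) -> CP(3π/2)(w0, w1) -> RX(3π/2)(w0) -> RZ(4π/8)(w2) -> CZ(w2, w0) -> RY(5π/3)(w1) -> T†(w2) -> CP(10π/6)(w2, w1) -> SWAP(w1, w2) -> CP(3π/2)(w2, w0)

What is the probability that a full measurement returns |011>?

A full measurement returns |011> with probability 1/16 - sqrt(2)/32.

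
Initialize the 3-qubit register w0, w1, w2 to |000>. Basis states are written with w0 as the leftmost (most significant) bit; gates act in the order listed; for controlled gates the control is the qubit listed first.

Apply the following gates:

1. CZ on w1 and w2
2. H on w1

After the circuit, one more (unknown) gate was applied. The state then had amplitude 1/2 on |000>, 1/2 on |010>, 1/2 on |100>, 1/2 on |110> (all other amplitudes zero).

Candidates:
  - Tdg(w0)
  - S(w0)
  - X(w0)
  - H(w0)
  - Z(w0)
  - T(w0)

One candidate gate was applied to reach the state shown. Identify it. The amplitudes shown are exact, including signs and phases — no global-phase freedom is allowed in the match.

The applied gate was H(w0).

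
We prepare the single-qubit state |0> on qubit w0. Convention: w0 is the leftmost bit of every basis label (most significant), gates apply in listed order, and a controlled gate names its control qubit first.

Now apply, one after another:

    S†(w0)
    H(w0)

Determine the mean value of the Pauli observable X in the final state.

The expectation value of X is 1.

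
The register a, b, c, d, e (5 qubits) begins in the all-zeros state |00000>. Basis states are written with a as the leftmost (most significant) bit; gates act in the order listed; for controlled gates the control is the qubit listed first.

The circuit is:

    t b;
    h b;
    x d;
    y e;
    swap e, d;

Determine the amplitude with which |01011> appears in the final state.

The final state's coefficient on |01011> equals sqrt(2)*I/2.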